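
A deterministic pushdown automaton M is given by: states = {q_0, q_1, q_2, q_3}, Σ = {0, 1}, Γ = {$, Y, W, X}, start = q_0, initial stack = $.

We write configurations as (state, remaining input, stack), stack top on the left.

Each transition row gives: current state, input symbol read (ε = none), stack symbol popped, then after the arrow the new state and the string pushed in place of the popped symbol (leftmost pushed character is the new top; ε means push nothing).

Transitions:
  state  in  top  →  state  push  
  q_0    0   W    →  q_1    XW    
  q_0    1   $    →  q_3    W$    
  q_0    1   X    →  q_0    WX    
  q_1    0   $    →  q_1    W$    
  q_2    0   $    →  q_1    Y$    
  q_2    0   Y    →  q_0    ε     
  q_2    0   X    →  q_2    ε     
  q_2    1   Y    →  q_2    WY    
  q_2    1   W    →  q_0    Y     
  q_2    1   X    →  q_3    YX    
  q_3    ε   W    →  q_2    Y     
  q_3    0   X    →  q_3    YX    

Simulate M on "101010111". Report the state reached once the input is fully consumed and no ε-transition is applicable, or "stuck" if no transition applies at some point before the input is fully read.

(q_0, 101010111, $)
  read 1, top $: go to q_3, push W$ → (q_3, 01010111, W$)
  ε-move, top W: go to q_2, push Y → (q_2, 01010111, Y$)
  read 0, top Y: go to q_0, push ε → (q_0, 1010111, $)
  read 1, top $: go to q_3, push W$ → (q_3, 010111, W$)
  ε-move, top W: go to q_2, push Y → (q_2, 010111, Y$)
  read 0, top Y: go to q_0, push ε → (q_0, 10111, $)
  read 1, top $: go to q_3, push W$ → (q_3, 0111, W$)
  ε-move, top W: go to q_2, push Y → (q_2, 0111, Y$)
  read 0, top Y: go to q_0, push ε → (q_0, 111, $)
  read 1, top $: go to q_3, push W$ → (q_3, 11, W$)
  ε-move, top W: go to q_2, push Y → (q_2, 11, Y$)
  read 1, top Y: go to q_2, push WY → (q_2, 1, WY$)
  read 1, top W: go to q_0, push Y → (q_0, ε, YY$)
All input consumed; M is in state q_0.

q_0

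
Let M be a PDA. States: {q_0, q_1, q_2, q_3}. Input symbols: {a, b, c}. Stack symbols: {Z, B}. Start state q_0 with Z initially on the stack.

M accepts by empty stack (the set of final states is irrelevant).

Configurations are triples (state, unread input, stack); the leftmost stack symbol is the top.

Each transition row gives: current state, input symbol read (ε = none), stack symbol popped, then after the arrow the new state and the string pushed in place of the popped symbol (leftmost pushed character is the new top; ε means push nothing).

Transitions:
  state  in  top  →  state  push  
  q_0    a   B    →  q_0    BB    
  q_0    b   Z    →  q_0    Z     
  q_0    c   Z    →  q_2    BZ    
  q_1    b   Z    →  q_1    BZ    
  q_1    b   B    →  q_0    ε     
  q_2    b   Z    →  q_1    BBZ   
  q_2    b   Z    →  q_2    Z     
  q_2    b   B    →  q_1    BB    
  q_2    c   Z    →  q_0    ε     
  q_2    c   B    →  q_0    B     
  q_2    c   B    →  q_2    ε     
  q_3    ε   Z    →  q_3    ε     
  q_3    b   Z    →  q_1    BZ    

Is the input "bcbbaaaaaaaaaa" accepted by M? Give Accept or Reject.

Reject

No computation consumes all input and empties the stack.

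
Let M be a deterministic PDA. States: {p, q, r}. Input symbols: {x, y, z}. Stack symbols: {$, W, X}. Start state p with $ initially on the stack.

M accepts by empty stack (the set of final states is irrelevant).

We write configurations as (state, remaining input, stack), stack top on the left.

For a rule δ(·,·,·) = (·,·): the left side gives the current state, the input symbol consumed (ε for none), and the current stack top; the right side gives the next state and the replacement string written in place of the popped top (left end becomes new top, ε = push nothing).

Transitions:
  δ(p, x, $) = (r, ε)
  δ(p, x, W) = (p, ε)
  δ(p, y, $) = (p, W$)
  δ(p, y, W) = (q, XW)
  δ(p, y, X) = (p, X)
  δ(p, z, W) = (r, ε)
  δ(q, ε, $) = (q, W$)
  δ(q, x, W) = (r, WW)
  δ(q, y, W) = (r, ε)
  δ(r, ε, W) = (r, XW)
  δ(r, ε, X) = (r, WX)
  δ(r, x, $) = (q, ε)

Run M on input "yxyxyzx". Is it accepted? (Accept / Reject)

(p, yxyxyzx, $)
  read y, top $: go to p, push W$ → (p, xyxyzx, W$)
  read x, top W: go to p, push ε → (p, yxyzx, $)
  read y, top $: go to p, push W$ → (p, xyzx, W$)
  read x, top W: go to p, push ε → (p, yzx, $)
  read y, top $: go to p, push W$ → (p, zx, W$)
  read z, top W: go to r, push ε → (r, x, $)
  read x, top $: go to q, push ε → (q, ε, ε)
All input consumed and the stack is empty.

Accept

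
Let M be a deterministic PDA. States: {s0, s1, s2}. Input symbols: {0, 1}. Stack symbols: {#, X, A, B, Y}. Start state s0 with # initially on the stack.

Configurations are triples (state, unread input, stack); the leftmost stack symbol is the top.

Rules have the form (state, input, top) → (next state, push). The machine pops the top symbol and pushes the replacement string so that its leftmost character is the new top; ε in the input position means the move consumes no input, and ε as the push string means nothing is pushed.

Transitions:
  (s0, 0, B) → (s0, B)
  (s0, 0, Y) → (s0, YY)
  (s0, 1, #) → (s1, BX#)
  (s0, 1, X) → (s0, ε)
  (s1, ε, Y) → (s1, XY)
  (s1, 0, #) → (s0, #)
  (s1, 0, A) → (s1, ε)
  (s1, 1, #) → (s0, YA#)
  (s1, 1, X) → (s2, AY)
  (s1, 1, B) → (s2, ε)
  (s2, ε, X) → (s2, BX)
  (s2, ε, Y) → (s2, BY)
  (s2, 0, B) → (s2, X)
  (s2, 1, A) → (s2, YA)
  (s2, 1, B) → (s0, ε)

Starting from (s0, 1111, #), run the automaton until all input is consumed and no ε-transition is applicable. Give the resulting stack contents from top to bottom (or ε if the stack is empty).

(s0, 1111, #)
  read 1, top #: go to s1, push BX# → (s1, 111, BX#)
  read 1, top B: go to s2, push ε → (s2, 11, X#)
  ε-move, top X: go to s2, push BX → (s2, 11, BX#)
  read 1, top B: go to s0, push ε → (s0, 1, X#)
  read 1, top X: go to s0, push ε → (s0, ε, #)
All input consumed in state s0 with stack #.

#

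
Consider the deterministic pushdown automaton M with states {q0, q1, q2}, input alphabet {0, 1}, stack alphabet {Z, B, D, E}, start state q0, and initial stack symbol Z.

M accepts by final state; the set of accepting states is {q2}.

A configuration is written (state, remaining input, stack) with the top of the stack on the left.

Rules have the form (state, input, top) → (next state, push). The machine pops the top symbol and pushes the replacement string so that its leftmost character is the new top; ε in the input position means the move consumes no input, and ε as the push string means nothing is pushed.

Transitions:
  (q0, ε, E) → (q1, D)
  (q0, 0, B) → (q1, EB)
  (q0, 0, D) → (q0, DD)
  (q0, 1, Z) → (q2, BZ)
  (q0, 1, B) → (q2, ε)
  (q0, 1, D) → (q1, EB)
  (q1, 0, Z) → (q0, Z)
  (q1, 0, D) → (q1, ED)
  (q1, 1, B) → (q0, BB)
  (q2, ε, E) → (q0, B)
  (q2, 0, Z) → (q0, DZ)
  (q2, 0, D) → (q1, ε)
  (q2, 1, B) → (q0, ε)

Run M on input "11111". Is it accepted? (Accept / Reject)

Accept

(q0, 11111, Z)
  read 1, top Z: go to q2, push BZ → (q2, 1111, BZ)
  read 1, top B: go to q0, push ε → (q0, 111, Z)
  read 1, top Z: go to q2, push BZ → (q2, 11, BZ)
  read 1, top B: go to q0, push ε → (q0, 1, Z)
  read 1, top Z: go to q2, push BZ → (q2, ε, BZ)
All input consumed; state q2 ∈ F.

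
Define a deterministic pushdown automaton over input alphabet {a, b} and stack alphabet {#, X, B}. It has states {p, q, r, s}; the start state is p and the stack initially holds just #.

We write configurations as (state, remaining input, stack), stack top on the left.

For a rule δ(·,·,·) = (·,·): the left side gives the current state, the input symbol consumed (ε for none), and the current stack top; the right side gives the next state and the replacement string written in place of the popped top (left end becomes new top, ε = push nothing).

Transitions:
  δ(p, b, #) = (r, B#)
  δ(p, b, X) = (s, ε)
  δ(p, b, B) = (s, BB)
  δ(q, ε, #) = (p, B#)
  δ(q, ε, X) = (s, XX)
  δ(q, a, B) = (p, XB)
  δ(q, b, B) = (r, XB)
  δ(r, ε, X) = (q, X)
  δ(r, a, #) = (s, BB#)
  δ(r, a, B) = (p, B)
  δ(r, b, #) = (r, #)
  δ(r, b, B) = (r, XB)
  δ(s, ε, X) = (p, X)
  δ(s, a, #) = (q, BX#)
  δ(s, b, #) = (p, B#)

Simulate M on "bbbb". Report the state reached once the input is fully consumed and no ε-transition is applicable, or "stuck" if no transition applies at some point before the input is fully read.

(p, bbbb, #)
  read b, top #: go to r, push B# → (r, bbb, B#)
  read b, top B: go to r, push XB → (r, bb, XB#)
  ε-move, top X: go to q, push X → (q, bb, XB#)
  ε-move, top X: go to s, push XX → (s, bb, XXB#)
  ε-move, top X: go to p, push X → (p, bb, XXB#)
  read b, top X: go to s, push ε → (s, b, XB#)
  ε-move, top X: go to p, push X → (p, b, XB#)
  read b, top X: go to s, push ε → (s, ε, B#)
All input consumed; M is in state s.

s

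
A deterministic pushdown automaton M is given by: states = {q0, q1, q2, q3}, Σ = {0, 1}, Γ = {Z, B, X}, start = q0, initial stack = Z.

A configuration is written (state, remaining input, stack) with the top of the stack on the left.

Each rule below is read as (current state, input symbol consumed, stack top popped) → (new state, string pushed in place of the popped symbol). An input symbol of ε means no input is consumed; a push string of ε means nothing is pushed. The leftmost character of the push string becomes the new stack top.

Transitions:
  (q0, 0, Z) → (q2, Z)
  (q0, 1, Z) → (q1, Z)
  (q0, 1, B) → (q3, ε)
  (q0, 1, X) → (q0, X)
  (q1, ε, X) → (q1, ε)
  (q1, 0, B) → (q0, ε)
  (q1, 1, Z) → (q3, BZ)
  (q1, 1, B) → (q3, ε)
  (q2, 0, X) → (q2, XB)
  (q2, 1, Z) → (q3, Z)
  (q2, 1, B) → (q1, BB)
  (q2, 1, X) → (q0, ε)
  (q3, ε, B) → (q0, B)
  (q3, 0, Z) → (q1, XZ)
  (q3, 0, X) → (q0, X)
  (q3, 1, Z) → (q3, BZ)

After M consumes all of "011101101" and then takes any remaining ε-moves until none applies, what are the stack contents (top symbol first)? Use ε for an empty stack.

BZ

(q0, 011101101, Z)
  read 0, top Z: go to q2, push Z → (q2, 11101101, Z)
  read 1, top Z: go to q3, push Z → (q3, 1101101, Z)
  read 1, top Z: go to q3, push BZ → (q3, 101101, BZ)
  ε-move, top B: go to q0, push B → (q0, 101101, BZ)
  read 1, top B: go to q3, push ε → (q3, 01101, Z)
  read 0, top Z: go to q1, push XZ → (q1, 1101, XZ)
  ε-move, top X: go to q1, push ε → (q1, 1101, Z)
  read 1, top Z: go to q3, push BZ → (q3, 101, BZ)
  ε-move, top B: go to q0, push B → (q0, 101, BZ)
  read 1, top B: go to q3, push ε → (q3, 01, Z)
  read 0, top Z: go to q1, push XZ → (q1, 1, XZ)
  ε-move, top X: go to q1, push ε → (q1, 1, Z)
  read 1, top Z: go to q3, push BZ → (q3, ε, BZ)
  ε-move, top B: go to q0, push B → (q0, ε, BZ)
All input consumed in state q0 with stack BZ.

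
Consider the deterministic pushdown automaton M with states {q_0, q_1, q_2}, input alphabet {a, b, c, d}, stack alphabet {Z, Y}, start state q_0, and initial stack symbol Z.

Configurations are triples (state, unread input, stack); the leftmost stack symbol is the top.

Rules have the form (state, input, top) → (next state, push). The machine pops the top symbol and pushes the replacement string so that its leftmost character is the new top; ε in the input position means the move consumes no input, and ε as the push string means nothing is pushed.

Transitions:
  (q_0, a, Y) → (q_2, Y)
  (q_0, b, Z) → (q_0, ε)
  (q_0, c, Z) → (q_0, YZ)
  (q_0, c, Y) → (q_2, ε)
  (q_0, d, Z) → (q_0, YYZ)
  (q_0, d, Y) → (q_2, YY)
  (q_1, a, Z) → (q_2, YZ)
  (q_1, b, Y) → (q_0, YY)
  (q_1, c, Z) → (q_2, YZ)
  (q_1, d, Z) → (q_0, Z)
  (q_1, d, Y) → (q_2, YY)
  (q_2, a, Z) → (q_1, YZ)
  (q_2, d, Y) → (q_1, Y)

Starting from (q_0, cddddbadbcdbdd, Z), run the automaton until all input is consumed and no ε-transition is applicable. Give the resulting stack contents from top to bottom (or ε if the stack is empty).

(q_0, cddddbadbcdbdd, Z)
  read c, top Z: go to q_0, push YZ → (q_0, ddddbadbcdbdd, YZ)
  read d, top Y: go to q_2, push YY → (q_2, dddbadbcdbdd, YYZ)
  read d, top Y: go to q_1, push Y → (q_1, ddbadbcdbdd, YYZ)
  read d, top Y: go to q_2, push YY → (q_2, dbadbcdbdd, YYYZ)
  read d, top Y: go to q_1, push Y → (q_1, badbcdbdd, YYYZ)
  read b, top Y: go to q_0, push YY → (q_0, adbcdbdd, YYYYZ)
  read a, top Y: go to q_2, push Y → (q_2, dbcdbdd, YYYYZ)
  read d, top Y: go to q_1, push Y → (q_1, bcdbdd, YYYYZ)
  read b, top Y: go to q_0, push YY → (q_0, cdbdd, YYYYYZ)
  read c, top Y: go to q_2, push ε → (q_2, dbdd, YYYYZ)
  read d, top Y: go to q_1, push Y → (q_1, bdd, YYYYZ)
  read b, top Y: go to q_0, push YY → (q_0, dd, YYYYYZ)
  read d, top Y: go to q_2, push YY → (q_2, d, YYYYYYZ)
  read d, top Y: go to q_1, push Y → (q_1, ε, YYYYYYZ)
All input consumed in state q_1 with stack YYYYYYZ.

YYYYYYZ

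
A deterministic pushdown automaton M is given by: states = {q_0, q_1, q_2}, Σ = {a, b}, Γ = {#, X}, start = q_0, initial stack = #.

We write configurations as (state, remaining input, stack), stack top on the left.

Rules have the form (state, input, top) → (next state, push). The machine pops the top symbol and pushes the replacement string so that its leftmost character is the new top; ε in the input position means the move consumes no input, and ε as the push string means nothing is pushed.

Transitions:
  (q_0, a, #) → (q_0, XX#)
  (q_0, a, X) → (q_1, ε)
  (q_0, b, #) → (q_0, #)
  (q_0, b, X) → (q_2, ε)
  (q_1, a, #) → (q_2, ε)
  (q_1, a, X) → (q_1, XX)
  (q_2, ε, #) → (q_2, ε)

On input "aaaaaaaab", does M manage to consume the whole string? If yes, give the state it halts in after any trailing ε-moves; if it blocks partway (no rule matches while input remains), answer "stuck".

(q_0, aaaaaaaab, #)
  read a, top #: go to q_0, push XX# → (q_0, aaaaaaab, XX#)
  read a, top X: go to q_1, push ε → (q_1, aaaaaab, X#)
  read a, top X: go to q_1, push XX → (q_1, aaaaab, XX#)
  read a, top X: go to q_1, push XX → (q_1, aaaab, XXX#)
  read a, top X: go to q_1, push XX → (q_1, aaab, XXXX#)
  read a, top X: go to q_1, push XX → (q_1, aab, XXXXX#)
  read a, top X: go to q_1, push XX → (q_1, ab, XXXXXX#)
  read a, top X: go to q_1, push XX → (q_1, b, XXXXXXX#)
No transition for (q_1, b, top X); M blocks with input b remaining.

stuck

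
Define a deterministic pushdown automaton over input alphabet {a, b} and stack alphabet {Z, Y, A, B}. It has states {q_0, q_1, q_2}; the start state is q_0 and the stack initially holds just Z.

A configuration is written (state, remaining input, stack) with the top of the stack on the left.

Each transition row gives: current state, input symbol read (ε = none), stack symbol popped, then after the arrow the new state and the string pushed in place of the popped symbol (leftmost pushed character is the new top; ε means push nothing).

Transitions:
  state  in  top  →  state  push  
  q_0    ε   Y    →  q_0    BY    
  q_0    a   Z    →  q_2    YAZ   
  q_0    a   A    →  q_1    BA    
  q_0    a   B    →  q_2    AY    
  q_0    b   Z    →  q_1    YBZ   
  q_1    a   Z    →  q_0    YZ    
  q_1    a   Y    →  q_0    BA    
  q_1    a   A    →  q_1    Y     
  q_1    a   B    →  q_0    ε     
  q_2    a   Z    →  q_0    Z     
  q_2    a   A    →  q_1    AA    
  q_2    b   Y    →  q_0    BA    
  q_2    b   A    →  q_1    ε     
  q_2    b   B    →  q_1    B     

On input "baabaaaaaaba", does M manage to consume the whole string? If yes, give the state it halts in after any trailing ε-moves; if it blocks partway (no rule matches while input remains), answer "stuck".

q_0

(q_0, baabaaaaaaba, Z)
  read b, top Z: go to q_1, push YBZ → (q_1, aabaaaaaaba, YBZ)
  read a, top Y: go to q_0, push BA → (q_0, abaaaaaaba, BABZ)
  read a, top B: go to q_2, push AY → (q_2, baaaaaaba, AYABZ)
  read b, top A: go to q_1, push ε → (q_1, aaaaaaba, YABZ)
  read a, top Y: go to q_0, push BA → (q_0, aaaaaba, BAABZ)
  read a, top B: go to q_2, push AY → (q_2, aaaaba, AYAABZ)
  read a, top A: go to q_1, push AA → (q_1, aaaba, AAYAABZ)
  read a, top A: go to q_1, push Y → (q_1, aaba, YAYAABZ)
  read a, top Y: go to q_0, push BA → (q_0, aba, BAAYAABZ)
  read a, top B: go to q_2, push AY → (q_2, ba, AYAAYAABZ)
  read b, top A: go to q_1, push ε → (q_1, a, YAAYAABZ)
  read a, top Y: go to q_0, push BA → (q_0, ε, BAAAYAABZ)
All input consumed; M is in state q_0.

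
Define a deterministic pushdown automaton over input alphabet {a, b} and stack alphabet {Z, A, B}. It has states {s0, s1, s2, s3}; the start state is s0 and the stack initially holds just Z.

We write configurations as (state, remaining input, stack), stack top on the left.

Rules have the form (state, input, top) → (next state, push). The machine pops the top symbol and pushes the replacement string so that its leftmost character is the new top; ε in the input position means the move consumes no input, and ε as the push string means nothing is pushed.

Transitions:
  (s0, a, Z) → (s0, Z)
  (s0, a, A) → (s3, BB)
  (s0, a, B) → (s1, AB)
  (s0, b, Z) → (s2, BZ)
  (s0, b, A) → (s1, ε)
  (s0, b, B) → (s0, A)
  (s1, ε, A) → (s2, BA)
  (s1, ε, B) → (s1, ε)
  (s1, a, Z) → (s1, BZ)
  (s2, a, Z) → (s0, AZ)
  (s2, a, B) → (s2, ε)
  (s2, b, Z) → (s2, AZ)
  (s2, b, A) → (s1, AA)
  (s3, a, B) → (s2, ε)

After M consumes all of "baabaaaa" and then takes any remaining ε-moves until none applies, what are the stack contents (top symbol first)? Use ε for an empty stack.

Z

(s0, baabaaaa, Z) ⊢ (s2, aabaaaa, BZ) ⊢ (s2, abaaaa, Z) ⊢ (s0, baaaa, AZ) ⊢ (s1, aaaa, Z) ⊢ (s1, aaa, BZ) ⊢ (s1, aaa, Z) ⊢ (s1, aa, BZ) ⊢ (s1, aa, Z) ⊢ (s1, a, BZ) ⊢ (s1, a, Z) ⊢ (s1, ε, BZ) ⊢ (s1, ε, Z)
All input consumed in state s1 with stack Z.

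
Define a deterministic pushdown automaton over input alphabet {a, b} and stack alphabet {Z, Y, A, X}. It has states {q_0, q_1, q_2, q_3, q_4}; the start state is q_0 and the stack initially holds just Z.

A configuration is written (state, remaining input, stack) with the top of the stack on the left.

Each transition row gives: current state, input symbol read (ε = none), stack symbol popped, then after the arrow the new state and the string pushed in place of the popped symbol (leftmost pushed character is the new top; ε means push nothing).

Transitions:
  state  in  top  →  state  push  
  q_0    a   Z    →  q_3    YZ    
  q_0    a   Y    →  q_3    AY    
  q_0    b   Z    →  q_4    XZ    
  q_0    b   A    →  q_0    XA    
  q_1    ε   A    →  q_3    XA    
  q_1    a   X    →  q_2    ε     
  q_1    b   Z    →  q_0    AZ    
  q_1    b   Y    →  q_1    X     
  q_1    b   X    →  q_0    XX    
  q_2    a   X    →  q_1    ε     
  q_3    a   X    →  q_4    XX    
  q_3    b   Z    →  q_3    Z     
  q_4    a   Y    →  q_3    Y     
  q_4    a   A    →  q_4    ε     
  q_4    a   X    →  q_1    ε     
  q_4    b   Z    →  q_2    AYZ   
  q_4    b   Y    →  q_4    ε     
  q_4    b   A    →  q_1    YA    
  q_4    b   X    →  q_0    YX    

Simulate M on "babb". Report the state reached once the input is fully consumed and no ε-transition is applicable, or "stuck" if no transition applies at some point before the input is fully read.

(q_0, babb, Z) ⊢ (q_4, abb, XZ) ⊢ (q_1, bb, Z) ⊢ (q_0, b, AZ) ⊢ (q_0, ε, XAZ)
All input consumed; M is in state q_0.

q_0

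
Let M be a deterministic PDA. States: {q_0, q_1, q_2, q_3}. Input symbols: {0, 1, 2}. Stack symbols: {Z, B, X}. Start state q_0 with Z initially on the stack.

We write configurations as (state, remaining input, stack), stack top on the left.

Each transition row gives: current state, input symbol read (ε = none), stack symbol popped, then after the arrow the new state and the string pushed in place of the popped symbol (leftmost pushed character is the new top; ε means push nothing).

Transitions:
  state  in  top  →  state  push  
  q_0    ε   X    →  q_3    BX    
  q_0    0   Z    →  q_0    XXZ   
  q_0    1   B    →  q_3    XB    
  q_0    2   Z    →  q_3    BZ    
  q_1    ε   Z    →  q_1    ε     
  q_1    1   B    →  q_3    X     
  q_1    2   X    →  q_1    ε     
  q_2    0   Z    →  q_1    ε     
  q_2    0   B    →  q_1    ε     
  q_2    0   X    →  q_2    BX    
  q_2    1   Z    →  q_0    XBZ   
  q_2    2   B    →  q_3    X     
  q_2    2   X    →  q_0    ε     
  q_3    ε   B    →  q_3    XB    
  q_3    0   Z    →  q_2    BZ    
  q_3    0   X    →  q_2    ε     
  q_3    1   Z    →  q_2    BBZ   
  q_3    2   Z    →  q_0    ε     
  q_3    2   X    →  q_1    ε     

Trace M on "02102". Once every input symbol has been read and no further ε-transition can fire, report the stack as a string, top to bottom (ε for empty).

(q_0, 02102, Z) ⊢ (q_0, 2102, XXZ) ⊢ (q_3, 2102, BXXZ) ⊢ (q_3, 2102, XBXXZ) ⊢ (q_1, 102, BXXZ) ⊢ (q_3, 02, XXXZ) ⊢ (q_2, 2, XXZ) ⊢ (q_0, ε, XZ) ⊢ (q_3, ε, BXZ) ⊢ (q_3, ε, XBXZ)
All input consumed in state q_3 with stack XBXZ.

XBXZ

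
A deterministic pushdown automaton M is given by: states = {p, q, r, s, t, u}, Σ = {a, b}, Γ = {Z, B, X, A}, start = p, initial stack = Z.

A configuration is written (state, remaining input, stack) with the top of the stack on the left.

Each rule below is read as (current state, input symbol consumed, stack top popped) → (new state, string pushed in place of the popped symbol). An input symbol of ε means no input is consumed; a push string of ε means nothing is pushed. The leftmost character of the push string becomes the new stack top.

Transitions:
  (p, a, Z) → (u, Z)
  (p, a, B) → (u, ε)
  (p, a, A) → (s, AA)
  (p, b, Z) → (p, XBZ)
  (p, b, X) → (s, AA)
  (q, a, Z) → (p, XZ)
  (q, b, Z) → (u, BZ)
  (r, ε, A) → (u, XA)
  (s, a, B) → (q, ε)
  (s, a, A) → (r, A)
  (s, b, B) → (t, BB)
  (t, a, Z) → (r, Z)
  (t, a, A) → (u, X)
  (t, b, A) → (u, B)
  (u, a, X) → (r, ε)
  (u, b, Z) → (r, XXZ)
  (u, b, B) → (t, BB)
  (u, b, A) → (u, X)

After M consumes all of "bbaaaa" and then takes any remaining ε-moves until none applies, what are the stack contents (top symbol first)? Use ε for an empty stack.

XAABZ

(p, bbaaaa, Z) ⊢ (p, baaaa, XBZ) ⊢ (s, aaaa, AABZ) ⊢ (r, aaa, AABZ) ⊢ (u, aaa, XAABZ) ⊢ (r, aa, AABZ) ⊢ (u, aa, XAABZ) ⊢ (r, a, AABZ) ⊢ (u, a, XAABZ) ⊢ (r, ε, AABZ) ⊢ (u, ε, XAABZ)
All input consumed in state u with stack XAABZ.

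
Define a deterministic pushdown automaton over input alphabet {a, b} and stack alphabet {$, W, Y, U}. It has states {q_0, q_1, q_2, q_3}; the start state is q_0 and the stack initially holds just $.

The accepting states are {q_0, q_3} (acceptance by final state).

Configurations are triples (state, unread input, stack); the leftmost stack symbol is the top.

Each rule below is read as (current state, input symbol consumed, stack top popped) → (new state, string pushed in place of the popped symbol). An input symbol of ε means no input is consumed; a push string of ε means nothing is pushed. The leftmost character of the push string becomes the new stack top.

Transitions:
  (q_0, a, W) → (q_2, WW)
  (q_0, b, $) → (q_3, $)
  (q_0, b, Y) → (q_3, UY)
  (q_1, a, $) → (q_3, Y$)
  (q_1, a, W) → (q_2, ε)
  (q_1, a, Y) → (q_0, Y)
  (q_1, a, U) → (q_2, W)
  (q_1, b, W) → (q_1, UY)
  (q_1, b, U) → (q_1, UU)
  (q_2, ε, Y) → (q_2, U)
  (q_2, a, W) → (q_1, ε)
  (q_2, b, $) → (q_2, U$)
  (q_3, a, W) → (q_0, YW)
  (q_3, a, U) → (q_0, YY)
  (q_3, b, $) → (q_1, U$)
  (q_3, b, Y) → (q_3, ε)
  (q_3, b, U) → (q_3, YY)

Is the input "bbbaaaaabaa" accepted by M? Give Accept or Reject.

(q_0, bbbaaaaabaa, $)
  read b, top $: go to q_3, push $ → (q_3, bbaaaaabaa, $)
  read b, top $: go to q_1, push U$ → (q_1, baaaaabaa, U$)
  read b, top U: go to q_1, push UU → (q_1, aaaaabaa, UU$)
  read a, top U: go to q_2, push W → (q_2, aaaabaa, WU$)
  read a, top W: go to q_1, push ε → (q_1, aaabaa, U$)
  read a, top U: go to q_2, push W → (q_2, aabaa, W$)
  read a, top W: go to q_1, push ε → (q_1, abaa, $)
  read a, top $: go to q_3, push Y$ → (q_3, baa, Y$)
  read b, top Y: go to q_3, push ε → (q_3, aa, $)
No transition applies at (q_3, aa, $); input not fully consumed.

Reject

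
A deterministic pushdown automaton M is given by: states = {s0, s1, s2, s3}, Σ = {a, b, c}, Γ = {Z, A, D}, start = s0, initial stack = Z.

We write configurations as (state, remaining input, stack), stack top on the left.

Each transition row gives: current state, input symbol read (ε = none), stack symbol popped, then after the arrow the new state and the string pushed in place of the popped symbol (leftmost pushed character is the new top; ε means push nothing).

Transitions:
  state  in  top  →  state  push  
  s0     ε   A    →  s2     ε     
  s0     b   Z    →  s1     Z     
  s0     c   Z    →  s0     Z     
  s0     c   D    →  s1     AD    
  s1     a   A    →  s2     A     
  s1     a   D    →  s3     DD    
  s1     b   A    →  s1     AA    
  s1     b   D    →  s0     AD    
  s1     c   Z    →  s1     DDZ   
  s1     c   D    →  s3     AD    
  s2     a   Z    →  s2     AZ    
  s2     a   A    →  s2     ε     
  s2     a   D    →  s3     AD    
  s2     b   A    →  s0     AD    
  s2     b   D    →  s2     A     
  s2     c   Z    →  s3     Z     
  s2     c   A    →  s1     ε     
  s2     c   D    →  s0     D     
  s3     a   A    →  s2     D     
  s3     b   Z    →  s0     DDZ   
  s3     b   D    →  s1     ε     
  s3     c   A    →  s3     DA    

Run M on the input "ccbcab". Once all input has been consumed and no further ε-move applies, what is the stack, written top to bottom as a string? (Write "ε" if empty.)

DDZ

(s0, ccbcab, Z) ⊢ (s0, cbcab, Z) ⊢ (s0, bcab, Z) ⊢ (s1, cab, Z) ⊢ (s1, ab, DDZ) ⊢ (s3, b, DDDZ) ⊢ (s1, ε, DDZ)
All input consumed in state s1 with stack DDZ.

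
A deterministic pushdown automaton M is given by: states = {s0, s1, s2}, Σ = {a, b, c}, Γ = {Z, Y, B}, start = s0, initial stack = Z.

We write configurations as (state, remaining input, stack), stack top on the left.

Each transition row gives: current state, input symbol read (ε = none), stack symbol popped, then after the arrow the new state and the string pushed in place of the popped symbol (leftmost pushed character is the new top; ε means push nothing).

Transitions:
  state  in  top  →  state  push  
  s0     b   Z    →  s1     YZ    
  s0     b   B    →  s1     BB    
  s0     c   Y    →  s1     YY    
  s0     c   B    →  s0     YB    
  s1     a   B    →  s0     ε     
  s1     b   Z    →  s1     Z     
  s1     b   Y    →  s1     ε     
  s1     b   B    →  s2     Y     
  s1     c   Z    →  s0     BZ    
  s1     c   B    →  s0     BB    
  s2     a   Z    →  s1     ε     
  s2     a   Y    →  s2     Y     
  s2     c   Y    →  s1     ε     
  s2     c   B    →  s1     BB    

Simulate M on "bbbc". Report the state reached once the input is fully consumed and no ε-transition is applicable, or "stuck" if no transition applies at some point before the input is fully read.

s0

(s0, bbbc, Z)
  read b, top Z: go to s1, push YZ → (s1, bbc, YZ)
  read b, top Y: go to s1, push ε → (s1, bc, Z)
  read b, top Z: go to s1, push Z → (s1, c, Z)
  read c, top Z: go to s0, push BZ → (s0, ε, BZ)
All input consumed; M is in state s0.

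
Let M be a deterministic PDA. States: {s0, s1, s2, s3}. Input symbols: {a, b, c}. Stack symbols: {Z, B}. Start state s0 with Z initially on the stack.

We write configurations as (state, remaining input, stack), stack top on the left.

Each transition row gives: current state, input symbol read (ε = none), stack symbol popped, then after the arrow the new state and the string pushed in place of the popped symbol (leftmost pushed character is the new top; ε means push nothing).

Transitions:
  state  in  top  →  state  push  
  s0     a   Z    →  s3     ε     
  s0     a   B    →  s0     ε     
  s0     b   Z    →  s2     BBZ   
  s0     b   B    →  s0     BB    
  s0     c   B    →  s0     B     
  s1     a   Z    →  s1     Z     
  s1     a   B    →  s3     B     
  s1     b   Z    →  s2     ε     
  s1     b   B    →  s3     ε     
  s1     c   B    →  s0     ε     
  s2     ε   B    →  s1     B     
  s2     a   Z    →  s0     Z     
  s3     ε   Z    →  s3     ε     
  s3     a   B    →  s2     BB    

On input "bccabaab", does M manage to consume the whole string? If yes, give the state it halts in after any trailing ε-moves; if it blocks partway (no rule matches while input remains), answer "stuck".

(s0, bccabaab, Z)
  read b, top Z: go to s2, push BBZ → (s2, ccabaab, BBZ)
  ε-move, top B: go to s1, push B → (s1, ccabaab, BBZ)
  read c, top B: go to s0, push ε → (s0, cabaab, BZ)
  read c, top B: go to s0, push B → (s0, abaab, BZ)
  read a, top B: go to s0, push ε → (s0, baab, Z)
  read b, top Z: go to s2, push BBZ → (s2, aab, BBZ)
  ε-move, top B: go to s1, push B → (s1, aab, BBZ)
  read a, top B: go to s3, push B → (s3, ab, BBZ)
  read a, top B: go to s2, push BB → (s2, b, BBBZ)
  ε-move, top B: go to s1, push B → (s1, b, BBBZ)
  read b, top B: go to s3, push ε → (s3, ε, BBZ)
All input consumed; M is in state s3.

s3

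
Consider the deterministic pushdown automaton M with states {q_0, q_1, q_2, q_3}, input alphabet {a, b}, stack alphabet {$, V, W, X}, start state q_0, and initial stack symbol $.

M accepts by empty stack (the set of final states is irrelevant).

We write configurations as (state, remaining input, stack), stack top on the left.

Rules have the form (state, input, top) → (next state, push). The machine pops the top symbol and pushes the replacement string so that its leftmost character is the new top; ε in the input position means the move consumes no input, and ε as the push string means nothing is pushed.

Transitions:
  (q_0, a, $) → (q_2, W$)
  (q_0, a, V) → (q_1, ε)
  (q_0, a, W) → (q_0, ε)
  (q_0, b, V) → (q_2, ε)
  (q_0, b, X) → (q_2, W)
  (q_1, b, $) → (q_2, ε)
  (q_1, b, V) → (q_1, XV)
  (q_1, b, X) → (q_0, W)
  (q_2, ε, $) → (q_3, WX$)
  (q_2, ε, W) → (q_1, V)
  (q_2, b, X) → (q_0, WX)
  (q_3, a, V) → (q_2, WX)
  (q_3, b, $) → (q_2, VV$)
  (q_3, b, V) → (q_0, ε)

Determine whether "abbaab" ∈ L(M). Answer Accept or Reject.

(q_0, abbaab, $) ⊢ (q_2, bbaab, W$) ⊢ (q_1, bbaab, V$) ⊢ (q_1, baab, XV$) ⊢ (q_0, aab, WV$) ⊢ (q_0, ab, V$) ⊢ (q_1, b, $) ⊢ (q_2, ε, ε)
All input consumed and the stack is empty.

Accept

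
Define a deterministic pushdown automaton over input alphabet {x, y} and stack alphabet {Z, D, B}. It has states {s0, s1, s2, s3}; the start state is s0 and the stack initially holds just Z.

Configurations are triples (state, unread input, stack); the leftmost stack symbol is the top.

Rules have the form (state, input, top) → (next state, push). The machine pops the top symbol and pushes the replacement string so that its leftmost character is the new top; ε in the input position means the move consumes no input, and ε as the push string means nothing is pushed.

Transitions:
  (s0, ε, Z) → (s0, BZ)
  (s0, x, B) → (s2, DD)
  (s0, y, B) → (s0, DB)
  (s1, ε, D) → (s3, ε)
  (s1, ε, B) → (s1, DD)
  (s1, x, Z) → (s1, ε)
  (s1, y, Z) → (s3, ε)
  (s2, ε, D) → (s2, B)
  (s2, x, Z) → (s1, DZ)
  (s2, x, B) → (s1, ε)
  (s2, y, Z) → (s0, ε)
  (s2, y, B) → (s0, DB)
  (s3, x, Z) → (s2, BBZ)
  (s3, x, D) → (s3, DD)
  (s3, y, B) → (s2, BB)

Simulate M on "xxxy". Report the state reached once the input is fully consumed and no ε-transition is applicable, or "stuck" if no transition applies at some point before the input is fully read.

(s0, xxxy, Z)
  ε-move, top Z: go to s0, push BZ → (s0, xxxy, BZ)
  read x, top B: go to s2, push DD → (s2, xxy, DDZ)
  ε-move, top D: go to s2, push B → (s2, xxy, BDZ)
  read x, top B: go to s1, push ε → (s1, xy, DZ)
  ε-move, top D: go to s3, push ε → (s3, xy, Z)
  read x, top Z: go to s2, push BBZ → (s2, y, BBZ)
  read y, top B: go to s0, push DB → (s0, ε, DBBZ)
All input consumed; M is in state s0.

s0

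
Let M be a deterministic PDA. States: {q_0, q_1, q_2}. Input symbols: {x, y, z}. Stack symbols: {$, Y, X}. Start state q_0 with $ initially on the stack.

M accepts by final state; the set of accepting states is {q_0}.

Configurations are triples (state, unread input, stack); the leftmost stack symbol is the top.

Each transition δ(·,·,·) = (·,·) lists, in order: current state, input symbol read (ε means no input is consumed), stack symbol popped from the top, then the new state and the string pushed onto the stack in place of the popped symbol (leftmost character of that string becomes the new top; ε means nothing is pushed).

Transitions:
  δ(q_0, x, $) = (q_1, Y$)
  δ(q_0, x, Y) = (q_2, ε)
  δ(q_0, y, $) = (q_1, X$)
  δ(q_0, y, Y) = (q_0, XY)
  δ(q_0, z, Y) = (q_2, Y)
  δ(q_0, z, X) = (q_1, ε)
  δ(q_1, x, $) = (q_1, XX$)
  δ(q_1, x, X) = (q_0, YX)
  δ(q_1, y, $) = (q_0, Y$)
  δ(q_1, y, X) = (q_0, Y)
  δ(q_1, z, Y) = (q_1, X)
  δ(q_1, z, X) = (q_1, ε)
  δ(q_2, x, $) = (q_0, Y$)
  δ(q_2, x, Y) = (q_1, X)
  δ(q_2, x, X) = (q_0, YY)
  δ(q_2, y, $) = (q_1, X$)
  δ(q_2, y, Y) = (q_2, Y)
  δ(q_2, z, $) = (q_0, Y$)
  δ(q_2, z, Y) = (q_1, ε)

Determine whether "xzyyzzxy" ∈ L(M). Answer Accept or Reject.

Accept

(q_0, xzyyzzxy, $)
  read x, top $: go to q_1, push Y$ → (q_1, zyyzzxy, Y$)
  read z, top Y: go to q_1, push X → (q_1, yyzzxy, X$)
  read y, top X: go to q_0, push Y → (q_0, yzzxy, Y$)
  read y, top Y: go to q_0, push XY → (q_0, zzxy, XY$)
  read z, top X: go to q_1, push ε → (q_1, zxy, Y$)
  read z, top Y: go to q_1, push X → (q_1, xy, X$)
  read x, top X: go to q_0, push YX → (q_0, y, YX$)
  read y, top Y: go to q_0, push XY → (q_0, ε, XYX$)
All input consumed; state q_0 ∈ F.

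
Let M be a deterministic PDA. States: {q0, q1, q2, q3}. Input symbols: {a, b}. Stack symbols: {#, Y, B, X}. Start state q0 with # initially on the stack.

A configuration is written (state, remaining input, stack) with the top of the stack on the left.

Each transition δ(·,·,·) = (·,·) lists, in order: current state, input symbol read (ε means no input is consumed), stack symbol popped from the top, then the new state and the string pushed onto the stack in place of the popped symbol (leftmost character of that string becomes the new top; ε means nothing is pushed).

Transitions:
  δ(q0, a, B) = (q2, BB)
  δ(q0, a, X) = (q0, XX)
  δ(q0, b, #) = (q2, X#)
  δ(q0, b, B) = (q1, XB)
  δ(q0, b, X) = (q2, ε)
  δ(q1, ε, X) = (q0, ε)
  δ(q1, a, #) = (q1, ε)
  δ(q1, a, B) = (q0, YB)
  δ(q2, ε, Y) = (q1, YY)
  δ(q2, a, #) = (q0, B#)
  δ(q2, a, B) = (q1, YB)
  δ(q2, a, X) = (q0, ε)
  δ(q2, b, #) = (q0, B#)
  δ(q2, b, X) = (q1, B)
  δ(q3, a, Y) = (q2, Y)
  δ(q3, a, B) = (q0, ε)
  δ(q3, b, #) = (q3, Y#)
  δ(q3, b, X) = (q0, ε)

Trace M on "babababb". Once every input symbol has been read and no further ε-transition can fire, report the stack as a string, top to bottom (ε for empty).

B#

(q0, babababb, #)
  read b, top #: go to q2, push X# → (q2, abababb, X#)
  read a, top X: go to q0, push ε → (q0, bababb, #)
  read b, top #: go to q2, push X# → (q2, ababb, X#)
  read a, top X: go to q0, push ε → (q0, babb, #)
  read b, top #: go to q2, push X# → (q2, abb, X#)
  read a, top X: go to q0, push ε → (q0, bb, #)
  read b, top #: go to q2, push X# → (q2, b, X#)
  read b, top X: go to q1, push B → (q1, ε, B#)
All input consumed in state q1 with stack B#.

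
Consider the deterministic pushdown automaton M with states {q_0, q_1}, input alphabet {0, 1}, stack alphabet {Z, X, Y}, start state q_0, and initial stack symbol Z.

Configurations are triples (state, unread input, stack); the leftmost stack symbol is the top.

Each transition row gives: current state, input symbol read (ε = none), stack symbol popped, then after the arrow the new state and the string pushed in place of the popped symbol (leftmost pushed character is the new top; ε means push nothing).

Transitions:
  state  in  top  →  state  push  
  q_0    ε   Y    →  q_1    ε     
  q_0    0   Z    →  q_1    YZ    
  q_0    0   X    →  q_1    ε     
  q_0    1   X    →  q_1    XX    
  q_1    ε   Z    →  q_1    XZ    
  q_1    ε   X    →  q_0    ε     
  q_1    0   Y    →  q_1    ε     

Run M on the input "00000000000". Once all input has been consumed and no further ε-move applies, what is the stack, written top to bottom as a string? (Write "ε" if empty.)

YZ

(q_0, 00000000000, Z)
  read 0, top Z: go to q_1, push YZ → (q_1, 0000000000, YZ)
  read 0, top Y: go to q_1, push ε → (q_1, 000000000, Z)
  ε-move, top Z: go to q_1, push XZ → (q_1, 000000000, XZ)
  ε-move, top X: go to q_0, push ε → (q_0, 000000000, Z)
  read 0, top Z: go to q_1, push YZ → (q_1, 00000000, YZ)
  read 0, top Y: go to q_1, push ε → (q_1, 0000000, Z)
  ε-move, top Z: go to q_1, push XZ → (q_1, 0000000, XZ)
  ε-move, top X: go to q_0, push ε → (q_0, 0000000, Z)
  read 0, top Z: go to q_1, push YZ → (q_1, 000000, YZ)
  read 0, top Y: go to q_1, push ε → (q_1, 00000, Z)
  ε-move, top Z: go to q_1, push XZ → (q_1, 00000, XZ)
  ε-move, top X: go to q_0, push ε → (q_0, 00000, Z)
  read 0, top Z: go to q_1, push YZ → (q_1, 0000, YZ)
  read 0, top Y: go to q_1, push ε → (q_1, 000, Z)
  ε-move, top Z: go to q_1, push XZ → (q_1, 000, XZ)
  ε-move, top X: go to q_0, push ε → (q_0, 000, Z)
  read 0, top Z: go to q_1, push YZ → (q_1, 00, YZ)
  read 0, top Y: go to q_1, push ε → (q_1, 0, Z)
  ε-move, top Z: go to q_1, push XZ → (q_1, 0, XZ)
  ε-move, top X: go to q_0, push ε → (q_0, 0, Z)
  read 0, top Z: go to q_1, push YZ → (q_1, ε, YZ)
All input consumed in state q_1 with stack YZ.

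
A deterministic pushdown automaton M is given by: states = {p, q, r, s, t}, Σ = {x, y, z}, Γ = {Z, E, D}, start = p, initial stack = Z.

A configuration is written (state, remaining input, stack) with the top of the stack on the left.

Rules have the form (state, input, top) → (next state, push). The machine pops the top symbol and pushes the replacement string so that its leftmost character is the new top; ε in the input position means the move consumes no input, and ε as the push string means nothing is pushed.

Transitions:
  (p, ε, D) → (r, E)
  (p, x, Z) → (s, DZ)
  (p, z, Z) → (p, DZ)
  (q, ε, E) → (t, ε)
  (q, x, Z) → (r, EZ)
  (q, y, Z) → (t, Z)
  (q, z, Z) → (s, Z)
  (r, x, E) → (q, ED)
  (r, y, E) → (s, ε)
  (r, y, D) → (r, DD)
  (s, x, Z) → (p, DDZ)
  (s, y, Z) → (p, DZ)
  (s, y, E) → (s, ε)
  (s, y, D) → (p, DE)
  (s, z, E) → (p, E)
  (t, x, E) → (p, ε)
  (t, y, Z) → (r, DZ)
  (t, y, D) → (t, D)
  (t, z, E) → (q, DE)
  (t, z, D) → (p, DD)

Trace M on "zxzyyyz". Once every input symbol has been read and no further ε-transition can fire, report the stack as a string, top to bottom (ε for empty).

EZ

(p, zxzyyyz, Z)
  read z, top Z: go to p, push DZ → (p, xzyyyz, DZ)
  ε-move, top D: go to r, push E → (r, xzyyyz, EZ)
  read x, top E: go to q, push ED → (q, zyyyz, EDZ)
  ε-move, top E: go to t, push ε → (t, zyyyz, DZ)
  read z, top D: go to p, push DD → (p, yyyz, DDZ)
  ε-move, top D: go to r, push E → (r, yyyz, EDZ)
  read y, top E: go to s, push ε → (s, yyz, DZ)
  read y, top D: go to p, push DE → (p, yz, DEZ)
  ε-move, top D: go to r, push E → (r, yz, EEZ)
  read y, top E: go to s, push ε → (s, z, EZ)
  read z, top E: go to p, push E → (p, ε, EZ)
All input consumed in state p with stack EZ.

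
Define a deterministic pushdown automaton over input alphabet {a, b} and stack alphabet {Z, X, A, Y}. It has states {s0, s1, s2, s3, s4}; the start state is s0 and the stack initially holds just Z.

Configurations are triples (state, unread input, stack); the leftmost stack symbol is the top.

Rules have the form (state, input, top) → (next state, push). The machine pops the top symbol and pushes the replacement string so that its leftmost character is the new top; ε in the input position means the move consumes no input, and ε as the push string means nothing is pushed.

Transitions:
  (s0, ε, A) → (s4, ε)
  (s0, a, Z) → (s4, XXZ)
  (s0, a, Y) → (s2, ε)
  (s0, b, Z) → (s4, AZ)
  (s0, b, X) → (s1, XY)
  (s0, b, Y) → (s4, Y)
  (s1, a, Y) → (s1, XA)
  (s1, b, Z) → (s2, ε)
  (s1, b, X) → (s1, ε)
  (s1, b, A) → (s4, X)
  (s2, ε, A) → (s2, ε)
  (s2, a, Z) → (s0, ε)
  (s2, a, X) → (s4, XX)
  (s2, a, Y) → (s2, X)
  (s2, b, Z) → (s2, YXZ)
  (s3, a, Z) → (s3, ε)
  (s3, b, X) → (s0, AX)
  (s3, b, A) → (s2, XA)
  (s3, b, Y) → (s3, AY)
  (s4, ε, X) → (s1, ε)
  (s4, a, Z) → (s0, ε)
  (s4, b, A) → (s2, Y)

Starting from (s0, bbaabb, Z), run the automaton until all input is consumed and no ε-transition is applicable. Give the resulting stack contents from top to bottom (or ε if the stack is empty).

(s0, bbaabb, Z)
  read b, top Z: go to s4, push AZ → (s4, baabb, AZ)
  read b, top A: go to s2, push Y → (s2, aabb, YZ)
  read a, top Y: go to s2, push X → (s2, abb, XZ)
  read a, top X: go to s4, push XX → (s4, bb, XXZ)
  ε-move, top X: go to s1, push ε → (s1, bb, XZ)
  read b, top X: go to s1, push ε → (s1, b, Z)
  read b, top Z: go to s2, push ε → (s2, ε, ε)
All input consumed in state s2 with stack ε.

ε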